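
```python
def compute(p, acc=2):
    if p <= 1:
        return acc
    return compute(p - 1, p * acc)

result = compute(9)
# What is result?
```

Accumulator trace (n, acc): (9, 2) -> (8, 18) -> (7, 144) -> (6, 1008) -> (5, 6048) -> (4, 30240) -> (3, 120960) -> (2, 362880) -> (1, 725760) -> return 725760

Answer: 725760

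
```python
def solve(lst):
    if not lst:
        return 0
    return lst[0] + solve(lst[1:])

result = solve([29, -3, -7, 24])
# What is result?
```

29 + (-3) + (-7) + 24 + 0 = 43

Answer: 43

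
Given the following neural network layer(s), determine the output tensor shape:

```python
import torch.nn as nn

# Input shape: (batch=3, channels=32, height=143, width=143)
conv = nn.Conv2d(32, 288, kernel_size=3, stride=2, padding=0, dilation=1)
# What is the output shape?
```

Input: (3, 32, 143, 143) -> Output: (3, 288, 71, 71)

Answer: (3, 288, 71, 71)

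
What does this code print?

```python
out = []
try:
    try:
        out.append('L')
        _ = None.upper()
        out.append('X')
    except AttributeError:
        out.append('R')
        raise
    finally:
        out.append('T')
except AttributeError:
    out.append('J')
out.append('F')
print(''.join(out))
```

Execution trace: 'L' (try body) → 'R' (except AttributeError) → 'T' (finally) → 'J' (outer except AttributeError) → 'F' (after the try/except). Output: LRTJF

Answer: LRTJF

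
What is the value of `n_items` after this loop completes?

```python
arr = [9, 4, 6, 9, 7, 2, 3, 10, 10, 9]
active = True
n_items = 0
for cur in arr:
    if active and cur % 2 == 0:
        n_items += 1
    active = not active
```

Count even values at even positions
`n_items` takes the values: 0 → 1 → 2

Answer: 2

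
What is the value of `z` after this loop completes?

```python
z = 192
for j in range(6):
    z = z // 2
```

Halve 6 times: 192 // 2^6 = 3
`z` takes the values: 192 → 96 → 48 → 24 → 12 → 6 → 3

Answer: 3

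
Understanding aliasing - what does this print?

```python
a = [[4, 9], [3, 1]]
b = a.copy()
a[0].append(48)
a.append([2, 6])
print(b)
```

Key concept: shallow copy with nested lists.
Step by step:
`a = [[4, 9], [3, 1]]` → a = [[4, 9], [3, 1]]
`b = a.copy()` → b = [[4, 9], [3, 1]]
`a[0].append(48)` → a = [[4, 9, 48], [3, 1]]; b = [[4, 9, 48], [3, 1]]
`a.append([2, 6])` → a = [[4, 9, 48], [3, 1], [2, 6]]
`print(b)` → prints [[4, 9, 48], [3, 1]]

Answer: [[4, 9, 48], [3, 1]]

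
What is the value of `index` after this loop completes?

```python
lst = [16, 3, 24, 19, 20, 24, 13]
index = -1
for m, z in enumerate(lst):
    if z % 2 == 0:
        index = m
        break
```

First even number index in [16, 3, 24, 19, 20, 24, 13]
`index` takes the values: -1 → 0

Answer: 0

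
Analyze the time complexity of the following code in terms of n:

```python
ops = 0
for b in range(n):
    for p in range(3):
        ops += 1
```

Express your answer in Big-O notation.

Each loop level contributes: n × 1. Multiplying the contributions gives O(n).

Answer: O(n)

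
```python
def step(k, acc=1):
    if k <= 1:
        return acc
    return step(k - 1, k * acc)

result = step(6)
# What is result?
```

Accumulator trace (n, acc): (6, 1) -> (5, 6) -> (4, 30) -> (3, 120) -> (2, 360) -> (1, 720) -> return 720

Answer: 720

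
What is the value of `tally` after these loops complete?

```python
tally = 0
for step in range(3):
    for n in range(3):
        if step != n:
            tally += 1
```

3² - 3 (exclude diagonal)
`tally` takes the values: 0 → 1 → 2 → 3 → 4 → 5 → 6

Answer: 6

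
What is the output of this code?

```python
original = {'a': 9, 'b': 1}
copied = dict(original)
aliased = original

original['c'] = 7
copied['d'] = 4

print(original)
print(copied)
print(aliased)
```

Key concept: dict() creates copy, assignment creates alias.
Step by step:
`original = {'a': 9, 'b': 1}` → original = {'a': 9, 'b': 1}
`copied = dict(original)` → copied = {'a': 9, 'b': 1}
`aliased = original` → aliased = {'a': 9, 'b': 1} (same object as original)
`original['c'] = 7` → original = {'a': 9, 'b': 1, 'c': 7} (same object as aliased); aliased = {'a': 9, 'b': 1, 'c': 7} (same object as original)
`copied['d'] = 4` → copied = {'a': 9, 'b': 1, 'd': 4}
`print(original)` → prints {'a': 9, 'b': 1, 'c': 7}
`print(copied)` → prints {'a': 9, 'b': 1, 'd': 4}
`print(aliased)` → prints {'a': 9, 'b': 1, 'c': 7}

Answer:
{'a': 9, 'b': 1, 'c': 7}
{'a': 9, 'b': 1, 'd': 4}
{'a': 9, 'b': 1, 'c': 7}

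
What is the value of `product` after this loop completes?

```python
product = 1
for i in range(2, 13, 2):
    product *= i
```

Product of even numbers 2 to 12
`product` takes the values: 1 → 2 → 8 → 48 → 384 → 3840 → 46080

Answer: 46080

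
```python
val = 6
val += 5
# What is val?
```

Trace:
`val = 6` → val = 6
`val += 5` → val = 11
So val = 11

Answer: 11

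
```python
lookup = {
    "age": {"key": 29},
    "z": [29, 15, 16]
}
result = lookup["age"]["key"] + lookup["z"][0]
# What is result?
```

Trace:
`lookup = { ...` → lookup = {'age': {'key': 29}, 'z': [29, 15, 16]}
`result = lookup["age"]["key"] + lookup["z"][0]` → result = 58
So result = 58

Answer: 58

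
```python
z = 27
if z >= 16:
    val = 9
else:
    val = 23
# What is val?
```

Trace:
`z = 27` → z = 27
`if z >= 16: ...` → z >= 16 is True → val = 9
So val = 9

Answer: 9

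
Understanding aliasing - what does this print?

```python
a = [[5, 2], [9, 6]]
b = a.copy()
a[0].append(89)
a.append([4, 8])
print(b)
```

Key concept: shallow copy with nested lists.
Step by step:
`a = [[5, 2], [9, 6]]` → a = [[5, 2], [9, 6]]
`b = a.copy()` → b = [[5, 2], [9, 6]]
`a[0].append(89)` → a = [[5, 2, 89], [9, 6]]; b = [[5, 2, 89], [9, 6]]
`a.append([4, 8])` → a = [[5, 2, 89], [9, 6], [4, 8]]
`print(b)` → prints [[5, 2, 89], [9, 6]]

Answer: [[5, 2, 89], [9, 6]]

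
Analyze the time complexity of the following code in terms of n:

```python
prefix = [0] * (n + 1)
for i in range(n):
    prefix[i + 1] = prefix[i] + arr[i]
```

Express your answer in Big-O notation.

This is Prefix sum computation. Time complexity: O(n).

Answer: O(n)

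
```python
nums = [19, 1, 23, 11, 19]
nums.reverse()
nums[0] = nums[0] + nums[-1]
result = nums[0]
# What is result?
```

Trace:
`nums = [19, 1, 23, 11, 19]` → nums = [19, 1, 23, 11, 19]
`nums.reverse()` → nums = [19, 11, 23, 1, 19]
`nums[0] = nums[0] + nums[-1]` → nums = [38, 11, 23, 1, 19]
`result = nums[0]` → result = 38
So result = 38

Answer: 38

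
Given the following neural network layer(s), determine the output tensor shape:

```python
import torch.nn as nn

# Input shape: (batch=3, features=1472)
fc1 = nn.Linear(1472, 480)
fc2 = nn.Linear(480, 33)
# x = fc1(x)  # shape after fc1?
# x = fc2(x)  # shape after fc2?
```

Input: (3, 1472) -> after fc1: (3, 480) -> Output: (3, 33)

Answer: (3, 33)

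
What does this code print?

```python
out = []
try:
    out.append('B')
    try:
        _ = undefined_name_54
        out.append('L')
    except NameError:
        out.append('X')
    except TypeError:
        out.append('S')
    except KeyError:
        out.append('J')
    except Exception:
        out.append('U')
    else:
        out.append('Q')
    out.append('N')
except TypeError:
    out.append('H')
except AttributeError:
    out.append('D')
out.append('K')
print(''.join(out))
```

Execution trace: 'B' (try body) → 'X' (inner except NameError) → 'N' (try body, no exception) → 'K' (after the try/except). Output: BXNK

Answer: BXNK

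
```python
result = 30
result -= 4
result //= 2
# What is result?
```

Trace:
`result = 30` → result = 30
`result -= 4` → result = 26
`result //= 2` → result = 13
So result = 13

Answer: 13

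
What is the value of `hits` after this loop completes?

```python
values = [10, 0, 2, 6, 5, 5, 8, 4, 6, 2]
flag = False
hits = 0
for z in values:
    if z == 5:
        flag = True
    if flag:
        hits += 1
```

Count elements after first 5 in [10, 0, 2, 6, 5, 5, 8, 4, 6, 2]
`hits` takes the values: 0 → 1 → 2 → 3 → 4 → 5 → 6

Answer: 6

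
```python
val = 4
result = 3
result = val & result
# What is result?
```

Trace:
`val = 4` → val = 4
`result = 3` → result = 3
`result = val & result` → result = 0
So result = 0

Answer: 0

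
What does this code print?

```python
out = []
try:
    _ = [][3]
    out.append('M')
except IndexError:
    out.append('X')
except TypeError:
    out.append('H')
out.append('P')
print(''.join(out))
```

Execution trace: 'X' (except IndexError) → 'P' (after the try/except). Output: XP

Answer: XP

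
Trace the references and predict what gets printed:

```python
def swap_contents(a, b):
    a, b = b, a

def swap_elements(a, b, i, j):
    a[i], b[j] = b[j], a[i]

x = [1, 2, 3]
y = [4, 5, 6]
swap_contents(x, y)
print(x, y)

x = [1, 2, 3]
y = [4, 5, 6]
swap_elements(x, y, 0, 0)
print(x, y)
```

Key concept: parameter rebinding vs mutation.
Step by step:
`x = [1, 2, 3]` → x = [1, 2, 3]
`y = [4, 5, 6]` → y = [4, 5, 6]
`swap_contents(x, y)` → no visible change to tracked variables
`print(x, y)` → prints [1, 2, 3] [4, 5, 6]
`x = [1, 2, 3]` → x = [1, 2, 3]
`y = [4, 5, 6]` → y = [4, 5, 6]
`swap_elements(x, y, 0, 0)` → x = [4, 2, 3]; y = [1, 5, 6]
`print(x, y)` → prints [4, 2, 3] [1, 5, 6]

Answer:
[1, 2, 3] [4, 5, 6]
[4, 2, 3] [1, 5, 6]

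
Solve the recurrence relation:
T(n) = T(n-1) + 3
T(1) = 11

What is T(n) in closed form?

Unrolling: T(n) = T(1) + 3·(n-1) = 11 + 3(n-1) = 3n + 8.

Answer: T(n) = 3n + 8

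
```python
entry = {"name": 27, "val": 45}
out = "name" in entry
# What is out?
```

Trace:
`entry = {"name": 27, "val": 45}` → entry = {'name': 27, 'val': 45}
`out = "name" in entry` → out = True
So out = True

Answer: True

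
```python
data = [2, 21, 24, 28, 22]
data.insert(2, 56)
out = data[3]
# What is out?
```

Trace:
`data = [2, 21, 24, 28, 22]` → data = [2, 21, 24, 28, 22]
`data.insert(2, 56)` → data = [2, 21, 56, 24, 28, 22]
`out = data[3]` → out = 24
So out = 24

Answer: 24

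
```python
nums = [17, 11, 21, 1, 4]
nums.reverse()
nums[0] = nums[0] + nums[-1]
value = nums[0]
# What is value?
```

Trace:
`nums = [17, 11, 21, 1, 4]` → nums = [17, 11, 21, 1, 4]
`nums.reverse()` → nums = [4, 1, 21, 11, 17]
`nums[0] = nums[0] + nums[-1]` → nums = [21, 1, 21, 11, 17]
`value = nums[0]` → value = 21
So value = 21

Answer: 21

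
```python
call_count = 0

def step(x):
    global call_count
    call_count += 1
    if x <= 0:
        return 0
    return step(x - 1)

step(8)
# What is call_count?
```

Linear recursion stepping by 1: 9 calls from x=8 down to ≤0.

Answer: 9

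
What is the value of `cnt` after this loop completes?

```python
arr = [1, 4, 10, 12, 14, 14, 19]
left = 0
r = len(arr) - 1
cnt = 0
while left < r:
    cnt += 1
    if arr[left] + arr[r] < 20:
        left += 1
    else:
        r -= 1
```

Steps to find pair summing to 20
`cnt` takes the values: 0 → 1 → 2 → 3 → 4 → 5 → 6

Answer: 6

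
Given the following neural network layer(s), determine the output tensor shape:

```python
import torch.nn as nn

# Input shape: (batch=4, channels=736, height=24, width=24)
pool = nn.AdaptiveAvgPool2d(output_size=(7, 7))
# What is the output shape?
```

Input: (4, 736, 24, 24) -> Output: (4, 736, 7, 7)

Answer: (4, 736, 7, 7)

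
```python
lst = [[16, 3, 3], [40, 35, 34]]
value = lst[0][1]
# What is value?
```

Trace:
`lst = [[16, 3, 3], [40, 35, 34]]` → lst = [[16, 3, 3], [40, 35, 34]]
`value = lst[0][1]` → value = 3
So value = 3

Answer: 3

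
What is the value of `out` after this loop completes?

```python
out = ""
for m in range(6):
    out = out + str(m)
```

Concatenate digits 0 to 5
`out` takes the values: "" → "0" → "01" → "012" → "0123" → "01234" → "012345"

Answer: "012345"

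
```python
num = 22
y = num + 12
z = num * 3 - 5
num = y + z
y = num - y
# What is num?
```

Trace:
`num = 22` → num = 22
`y = num + 12` → y = 34
`z = num * 3 - 5` → z = 61
`num = y + z` → num = 95
`y = num - y` → y = 61
So num = 95

Answer: 95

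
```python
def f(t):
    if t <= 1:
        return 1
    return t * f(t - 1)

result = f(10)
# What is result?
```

f(10) = 10 * 9 * 8 * 7 * 6 * 5 * 4 * 3 * 2 * 1 = 3628800

Answer: 3628800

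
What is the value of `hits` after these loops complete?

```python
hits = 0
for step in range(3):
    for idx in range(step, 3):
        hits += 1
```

Upper triangle: 3 + 2 + ... + 1
`hits` takes the values: 0 → 1 → 2 → 3 → 4 → 5 → 6

Answer: 6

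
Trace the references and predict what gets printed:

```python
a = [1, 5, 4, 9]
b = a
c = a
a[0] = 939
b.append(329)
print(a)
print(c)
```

Key concept: multiple aliases.
Step by step:
`a = [1, 5, 4, 9]` → a = [1, 5, 4, 9]
`b = a` → b = [1, 5, 4, 9] (same object as a)
`c = a` → c = [1, 5, 4, 9] (same object as a, b)
`a[0] = 939` → a = [939, 5, 4, 9] (same object as b, c); b = [939, 5, 4, 9] (same object as a, c); c = [939, 5, 4, 9] (same object as a, b)
`b.append(329)` → a = [939, 5, 4, 9, 329] (same object as b, c); b = [939, 5, 4, 9, 329] (same object as a, c); c = [939, 5, 4, 9, 329] (same object as a, b)
`print(a)` → prints [939, 5, 4, 9, 329]
`print(c)` → prints [939, 5, 4, 9, 329]

Answer:
[939, 5, 4, 9, 329]
[939, 5, 4, 9, 329]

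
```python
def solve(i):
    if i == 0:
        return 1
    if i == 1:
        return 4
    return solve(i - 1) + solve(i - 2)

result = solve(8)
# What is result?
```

Build up from base cases: solve(0)=1, solve(1)=4, solve(2)=5, solve(3)=9, solve(4)=14, solve(5)=23, solve(6)=37, ..., solve(8)=97

Answer: 97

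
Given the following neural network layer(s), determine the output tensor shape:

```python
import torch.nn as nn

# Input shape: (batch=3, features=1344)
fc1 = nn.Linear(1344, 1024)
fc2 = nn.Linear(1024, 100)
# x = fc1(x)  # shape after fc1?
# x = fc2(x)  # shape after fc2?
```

Input: (3, 1344) -> after fc1: (3, 1024) -> Output: (3, 100)

Answer: (3, 100)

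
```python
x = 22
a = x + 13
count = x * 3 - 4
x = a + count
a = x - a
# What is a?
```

Trace:
`x = 22` → x = 22
`a = x + 13` → a = 35
`count = x * 3 - 4` → count = 62
`x = a + count` → x = 97
`a = x - a` → a = 62
So a = 62

Answer: 62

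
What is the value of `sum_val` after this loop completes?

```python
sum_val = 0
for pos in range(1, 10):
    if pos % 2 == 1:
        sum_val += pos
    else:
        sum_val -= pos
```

Add odd, subtract even
`sum_val` takes the values: 0 → 1 → -1 → 2 → -2 → 3 → -3 → 4 → -4 → 5

Answer: 5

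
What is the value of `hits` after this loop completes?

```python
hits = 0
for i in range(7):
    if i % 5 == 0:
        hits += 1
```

Count numbers divisible by 5 in range(7)
`hits` takes the values: 0 → 1 → 2

Answer: 2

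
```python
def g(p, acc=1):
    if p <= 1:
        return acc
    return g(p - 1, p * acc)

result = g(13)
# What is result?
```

Accumulator trace (n, acc): (13, 1) -> (12, 13) -> (11, 156) -> (10, 1716) -> (9, 17160) -> (8, 154440) -> (7, 1235520) -> (6, 8648640) -> (5, 51891840) -> (4, 259459200) -> (3, 1037836800) -> (2, 3113510400) -> (1, 6227020800) -> return 6227020800

Answer: 6227020800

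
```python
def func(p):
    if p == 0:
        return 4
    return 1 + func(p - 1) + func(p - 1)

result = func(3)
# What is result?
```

func(p) = 1 + 2·func(p-1), func(0)=4. Closed form: (4+1)·2^3 - 1 = 39.

Answer: 39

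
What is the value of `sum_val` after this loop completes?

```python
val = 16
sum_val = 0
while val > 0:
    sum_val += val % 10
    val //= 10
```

Sum digits of 16
`sum_val` takes the values: 0 → 6 → 7

Answer: 7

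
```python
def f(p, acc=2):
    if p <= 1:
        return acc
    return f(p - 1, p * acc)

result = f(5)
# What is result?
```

Accumulator trace (n, acc): (5, 2) -> (4, 10) -> (3, 40) -> (2, 120) -> (1, 240) -> return 240

Answer: 240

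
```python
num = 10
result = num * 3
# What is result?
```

Trace:
`num = 10` → num = 10
`result = num * 3` → result = 30
So result = 30

Answer: 30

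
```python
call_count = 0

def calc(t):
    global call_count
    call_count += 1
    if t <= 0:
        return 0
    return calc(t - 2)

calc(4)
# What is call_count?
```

Linear recursion stepping by 2: 3 calls from t=4 down to ≤0.

Answer: 3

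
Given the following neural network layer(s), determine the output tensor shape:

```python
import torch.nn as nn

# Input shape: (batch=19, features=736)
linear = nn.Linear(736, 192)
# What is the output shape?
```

Input: (19, 736) -> Output: (19, 192)

Answer: (19, 192)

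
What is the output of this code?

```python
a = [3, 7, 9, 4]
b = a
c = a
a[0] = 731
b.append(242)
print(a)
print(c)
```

Key concept: multiple aliases.
Step by step:
`a = [3, 7, 9, 4]` → a = [3, 7, 9, 4]
`b = a` → b = [3, 7, 9, 4] (same object as a)
`c = a` → c = [3, 7, 9, 4] (same object as a, b)
`a[0] = 731` → a = [731, 7, 9, 4] (same object as b, c); b = [731, 7, 9, 4] (same object as a, c); c = [731, 7, 9, 4] (same object as a, b)
`b.append(242)` → a = [731, 7, 9, 4, 242] (same object as b, c); b = [731, 7, 9, 4, 242] (same object as a, c); c = [731, 7, 9, 4, 242] (same object as a, b)
`print(a)` → prints [731, 7, 9, 4, 242]
`print(c)` → prints [731, 7, 9, 4, 242]

Answer:
[731, 7, 9, 4, 242]
[731, 7, 9, 4, 242]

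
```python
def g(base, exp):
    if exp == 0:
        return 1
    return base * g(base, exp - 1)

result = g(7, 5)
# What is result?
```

g(7, 5) = 7 * 7 * 7 * 7 * 7 = 16807

Answer: 16807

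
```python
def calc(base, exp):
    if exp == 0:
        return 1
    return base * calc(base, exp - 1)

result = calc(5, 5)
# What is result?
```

calc(5, 5) = 5 * 5 * 5 * 5 * 5 = 3125

Answer: 3125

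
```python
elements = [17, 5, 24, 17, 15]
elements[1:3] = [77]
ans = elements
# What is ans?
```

Trace:
`elements = [17, 5, 24, 17, 15]` → elements = [17, 5, 24, 17, 15]
`elements[1:3] = [77]` → elements = [17, 77, 17, 15]
`ans = elements` → ans = [17, 77, 17, 15]
So ans = [17, 77, 17, 15]

Answer: [17, 77, 17, 15]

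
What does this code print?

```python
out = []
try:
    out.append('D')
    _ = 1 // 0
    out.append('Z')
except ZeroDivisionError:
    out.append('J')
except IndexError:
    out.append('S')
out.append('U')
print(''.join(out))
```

Execution trace: 'D' (try body) → 'J' (except ZeroDivisionError) → 'U' (after the try/except). Output: DJU

Answer: DJU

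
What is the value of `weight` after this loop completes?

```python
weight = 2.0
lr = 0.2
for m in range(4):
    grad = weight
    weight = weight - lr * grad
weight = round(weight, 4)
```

Gradient descent: w = 2.0 * (1 - 0.2)^4
`weight` takes the values: 2.0 → 1.6 → 1.28 → 1.024 → 0.8192

Answer: 0.8192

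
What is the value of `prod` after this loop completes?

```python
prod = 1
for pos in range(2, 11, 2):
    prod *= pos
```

Product of even numbers 2 to 10
`prod` takes the values: 1 → 2 → 8 → 48 → 384 → 3840

Answer: 3840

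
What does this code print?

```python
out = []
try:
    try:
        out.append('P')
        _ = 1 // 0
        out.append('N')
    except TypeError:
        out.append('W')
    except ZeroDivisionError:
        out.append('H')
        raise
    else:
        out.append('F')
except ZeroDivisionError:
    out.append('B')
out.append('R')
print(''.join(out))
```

Execution trace: 'P' (inner try body) → 'H' (inner except ZeroDivisionError) → 'B' (outer except ZeroDivisionError) → 'R' (after the try/except). Output: PHBR

Answer: PHBR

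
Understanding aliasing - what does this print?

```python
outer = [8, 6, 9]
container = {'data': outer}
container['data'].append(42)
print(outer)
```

Key concept: dict holds reference to list.
Step by step:
`outer = [8, 6, 9]` → outer = [8, 6, 9]
`container = {'data': outer}` → container = {'data': [8, 6, 9]}
`container['data'].append(42)` → outer = [8, 6, 9, 42]; container = {'data': [8, 6, 9, 42]}
`print(outer)` → prints [8, 6, 9, 42]

Answer: [8, 6, 9, 42]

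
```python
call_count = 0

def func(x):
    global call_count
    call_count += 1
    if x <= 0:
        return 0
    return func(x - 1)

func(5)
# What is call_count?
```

Linear recursion stepping by 1: 6 calls from x=5 down to ≤0.

Answer: 6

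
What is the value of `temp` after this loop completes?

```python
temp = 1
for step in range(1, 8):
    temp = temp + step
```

Start at 1, add 1 through 7
`temp` takes the values: 1 → 2 → 4 → 7 → 11 → 16 → 22 → 29

Answer: 29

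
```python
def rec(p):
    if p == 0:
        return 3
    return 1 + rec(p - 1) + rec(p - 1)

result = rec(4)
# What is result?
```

rec(p) = 1 + 2·rec(p-1), rec(0)=3. Closed form: (3+1)·2^4 - 1 = 63.

Answer: 63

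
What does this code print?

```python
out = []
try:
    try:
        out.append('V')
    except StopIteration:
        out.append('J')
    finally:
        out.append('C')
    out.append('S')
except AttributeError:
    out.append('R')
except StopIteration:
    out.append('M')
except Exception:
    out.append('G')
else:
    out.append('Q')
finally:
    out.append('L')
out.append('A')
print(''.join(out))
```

Execution trace: 'V' (inner try body, no exception) → 'C' (inner finally) → 'S' (try body, no exception) → 'Q' (else) → 'L' (finally) → 'A' (after the try/except). Output: VCSQLA

Answer: VCSQLA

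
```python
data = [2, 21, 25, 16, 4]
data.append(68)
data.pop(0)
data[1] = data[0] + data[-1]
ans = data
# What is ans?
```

Trace:
`data = [2, 21, 25, 16, 4]` → data = [2, 21, 25, 16, 4]
`data.append(68)` → data = [2, 21, 25, 16, 4, 68]
`data.pop(0)` → data = [21, 25, 16, 4, 68]
`data[1] = data[0] + data[-1]` → data = [21, 89, 16, 4, 68]
`ans = data` → ans = [21, 89, 16, 4, 68]
So ans = [21, 89, 16, 4, 68]

Answer: [21, 89, 16, 4, 68]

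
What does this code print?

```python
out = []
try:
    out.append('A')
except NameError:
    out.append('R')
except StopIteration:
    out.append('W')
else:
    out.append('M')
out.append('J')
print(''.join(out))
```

Execution trace: 'A' (try body, no exception) → 'M' (else) → 'J' (after the try/except). Output: AMJ

Answer: AMJ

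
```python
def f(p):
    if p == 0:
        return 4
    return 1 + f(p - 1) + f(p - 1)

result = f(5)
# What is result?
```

f(p) = 1 + 2·f(p-1), f(0)=4. Closed form: (4+1)·2^5 - 1 = 159.

Answer: 159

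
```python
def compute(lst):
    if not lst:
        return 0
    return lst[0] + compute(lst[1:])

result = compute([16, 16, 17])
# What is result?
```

16 + 16 + 17 + 0 = 49

Answer: 49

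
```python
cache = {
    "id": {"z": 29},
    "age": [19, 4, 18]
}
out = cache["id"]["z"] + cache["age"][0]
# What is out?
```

Trace:
`cache = { ...` → cache = {'id': {'z': 29}, 'age': [19, 4, 18]}
`out = cache["id"]["z"] + cache["age"][0]` → out = 48
So out = 48

Answer: 48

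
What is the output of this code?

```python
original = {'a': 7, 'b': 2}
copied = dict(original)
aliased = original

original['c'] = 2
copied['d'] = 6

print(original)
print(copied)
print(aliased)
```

Key concept: dict() creates copy, assignment creates alias.
Step by step:
`original = {'a': 7, 'b': 2}` → original = {'a': 7, 'b': 2}
`copied = dict(original)` → copied = {'a': 7, 'b': 2}
`aliased = original` → aliased = {'a': 7, 'b': 2} (same object as original)
`original['c'] = 2` → original = {'a': 7, 'b': 2, 'c': 2} (same object as aliased); aliased = {'a': 7, 'b': 2, 'c': 2} (same object as original)
`copied['d'] = 6` → copied = {'a': 7, 'b': 2, 'd': 6}
`print(original)` → prints {'a': 7, 'b': 2, 'c': 2}
`print(copied)` → prints {'a': 7, 'b': 2, 'd': 6}
`print(aliased)` → prints {'a': 7, 'b': 2, 'c': 2}

Answer:
{'a': 7, 'b': 2, 'c': 2}
{'a': 7, 'b': 2, 'd': 6}
{'a': 7, 'b': 2, 'c': 2}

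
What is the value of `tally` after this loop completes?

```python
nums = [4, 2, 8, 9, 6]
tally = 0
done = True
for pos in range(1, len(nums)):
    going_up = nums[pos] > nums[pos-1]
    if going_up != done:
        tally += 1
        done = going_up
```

Count direction changes in [4, 2, 8, 9, 6]
`tally` takes the values: 0 → 1 → 2 → 3

Answer: 3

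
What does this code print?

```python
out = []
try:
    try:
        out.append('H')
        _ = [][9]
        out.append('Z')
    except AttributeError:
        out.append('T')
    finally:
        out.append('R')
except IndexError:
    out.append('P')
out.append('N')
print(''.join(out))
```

Execution trace: 'H' (inner try body) → 'R' (inner finally) → 'P' (outer except IndexError) → 'N' (after the try/except). Output: HRPN

Answer: HRPN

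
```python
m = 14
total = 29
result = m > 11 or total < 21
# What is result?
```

Trace:
`m = 14` → m = 14
`total = 29` → total = 29
`result = m > 11 or total < 21` → result = True
So result = True

Answer: True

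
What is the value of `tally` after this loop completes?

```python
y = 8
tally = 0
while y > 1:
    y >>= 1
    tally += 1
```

Count right shifts until 1
`tally` takes the values: 0 → 1 → 2 → 3

Answer: 3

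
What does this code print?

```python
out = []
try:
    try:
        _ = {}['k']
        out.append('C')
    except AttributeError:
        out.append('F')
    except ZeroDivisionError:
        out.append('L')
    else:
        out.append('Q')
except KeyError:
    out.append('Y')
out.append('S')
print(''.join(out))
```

Execution trace: 'Y' (outer except KeyError) → 'S' (after the try/except). Output: YS

Answer: YS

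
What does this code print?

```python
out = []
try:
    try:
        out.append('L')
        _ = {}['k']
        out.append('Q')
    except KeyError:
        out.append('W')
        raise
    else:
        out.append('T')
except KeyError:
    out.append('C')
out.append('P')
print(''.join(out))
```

Execution trace: 'L' (inner try body) → 'W' (inner except KeyError) → 'C' (outer except KeyError) → 'P' (after the try/except). Output: LWCP

Answer: LWCP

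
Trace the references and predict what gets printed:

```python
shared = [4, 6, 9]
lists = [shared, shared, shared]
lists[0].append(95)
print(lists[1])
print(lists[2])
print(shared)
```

Key concept: list of same reference.
Step by step:
`shared = [4, 6, 9]` → shared = [4, 6, 9]
`lists = [shared, shared, shared]` → lists = [[4, 6, 9], [4, 6, 9], [4, 6, 9]]
`lists[0].append(95)` → shared = [4, 6, 9, 95]; lists = [[4, 6, 9, 95], [4, 6, 9, 95], [4, 6, 9, 95]]
`print(lists[1])` → prints [4, 6, 9, 95]
`print(lists[2])` → prints [4, 6, 9, 95]
`print(shared)` → prints [4, 6, 9, 95]

Answer:
[4, 6, 9, 95]
[4, 6, 9, 95]
[4, 6, 9, 95]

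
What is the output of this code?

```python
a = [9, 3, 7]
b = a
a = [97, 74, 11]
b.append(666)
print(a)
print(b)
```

Key concept: rebinding vs mutation: a is rebound to a new list, b still points at the original.
Step by step:
`a = [9, 3, 7]` → a = [9, 3, 7]
`b = a` → b = [9, 3, 7] (same object as a)
`a = [97, 74, 11]` → a = [97, 74, 11]
`b.append(666)` → b = [9, 3, 7, 666]
`print(a)` → prints [97, 74, 11]
`print(b)` → prints [9, 3, 7, 666]

Answer:
[97, 74, 11]
[9, 3, 7, 666]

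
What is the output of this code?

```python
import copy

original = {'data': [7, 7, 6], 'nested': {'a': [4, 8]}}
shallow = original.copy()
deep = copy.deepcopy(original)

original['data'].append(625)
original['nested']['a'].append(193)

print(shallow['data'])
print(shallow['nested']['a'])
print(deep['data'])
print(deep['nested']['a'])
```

Key concept: comparing shallow vs deep copy.
Step by step:
`original = {'data': [7, 7, 6], 'nested': {'a': [4, 8]}}` → original = {'data': [7, 7, 6], 'nested': {'a': [4, 8]}}
`shallow = original.copy()` → shallow = {'data': [7, 7, 6], 'nested': {'a': [4, 8]}}
`deep = copy.deepcopy(original)` → deep = {'data': [7, 7, 6], 'nested': {'a': [4, 8]}}
`original['data'].append(625)` → original = {'data': [7, 7, 6, 625], 'nested': {'a': [4, 8]}}; shallow = {'data': [7, 7, 6, 625], 'nested': {'a': [4, 8]}}
`original['nested']['a'].append(193)` → original = {'data': [7, 7, 6, 625], 'nested': {'a': [4, 8, 193]}}; shallow = {'data': [7, 7, 6, 625], 'nested': {'a': [4, 8, 193]}}
`print(shallow['data'])` → prints [7, 7, 6, 625]
`print(shallow['nested']['a'])` → prints [4, 8, 193]
`print(deep['data'])` → prints [7, 7, 6]
`print(deep['nested']['a'])` → prints [4, 8]

Answer:
[7, 7, 6, 625]
[4, 8, 193]
[7, 7, 6]
[4, 8]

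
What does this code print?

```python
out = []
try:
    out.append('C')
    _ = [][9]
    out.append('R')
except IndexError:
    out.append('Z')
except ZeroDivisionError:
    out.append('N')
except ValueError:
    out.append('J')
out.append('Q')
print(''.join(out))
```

Execution trace: 'C' (try body) → 'Z' (except IndexError) → 'Q' (after the try/except). Output: CZQ

Answer: CZQ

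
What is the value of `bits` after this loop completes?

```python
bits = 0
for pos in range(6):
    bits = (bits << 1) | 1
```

Build 6 consecutive 1-bits: 0b111111
`bits` takes the values: 0 → 1 → 3 → 7 → 15 → 31 → 63

Answer: 63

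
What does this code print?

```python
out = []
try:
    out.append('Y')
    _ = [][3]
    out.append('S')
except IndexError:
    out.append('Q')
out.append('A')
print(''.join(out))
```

Execution trace: 'Y' (try body) → 'Q' (except IndexError) → 'A' (after the try/except). Output: YQA

Answer: YQA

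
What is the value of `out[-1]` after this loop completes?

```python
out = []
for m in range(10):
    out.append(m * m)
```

Last element of squares 0 to 9
`out` takes the values: [] → [0] → [0, 1] → [0, 1, 4] → [0, 1, 4, 9] → [0, 1, 4, 9, 16] → [0, 1, 4, 9, 16, 25] → [0, 1, 4, 9, 16, 25, 36] → [0, 1, 4, 9, 16, 25, 36, 49] → [0, 1, 4, 9, 16, 25, 36, 49, 64] → [0, 1, 4, 9, 16, 25, 36, 49, 64, 81]
So `out[-1]` = 81

Answer: 81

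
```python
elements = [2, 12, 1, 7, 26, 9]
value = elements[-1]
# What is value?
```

Trace:
`elements = [2, 12, 1, 7, 26, 9]` → elements = [2, 12, 1, 7, 26, 9]
`value = elements[-1]` → value = 9
So value = 9

Answer: 9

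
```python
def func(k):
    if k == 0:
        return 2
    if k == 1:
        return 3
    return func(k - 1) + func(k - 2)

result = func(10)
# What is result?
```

Build up from base cases: func(0)=2, func(1)=3, func(2)=5, func(3)=8, func(4)=13, func(5)=21, func(6)=34, ..., func(10)=233

Answer: 233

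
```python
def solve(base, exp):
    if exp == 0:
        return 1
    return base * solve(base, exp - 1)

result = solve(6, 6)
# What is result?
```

solve(6, 6) = 6 * 6 * 6 * 6 * 6 * 6 = 46656

Answer: 46656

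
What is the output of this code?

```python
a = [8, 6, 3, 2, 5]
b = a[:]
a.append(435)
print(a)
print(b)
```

Key concept: slice [:] creates copy.
Step by step:
`a = [8, 6, 3, 2, 5]` → a = [8, 6, 3, 2, 5]
`b = a[:]` → b = [8, 6, 3, 2, 5]
`a.append(435)` → a = [8, 6, 3, 2, 5, 435]
`print(a)` → prints [8, 6, 3, 2, 5, 435]
`print(b)` → prints [8, 6, 3, 2, 5]

Answer:
[8, 6, 3, 2, 5, 435]
[8, 6, 3, 2, 5]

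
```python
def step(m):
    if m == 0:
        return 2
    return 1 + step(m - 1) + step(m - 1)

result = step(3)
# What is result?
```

step(m) = 1 + 2·step(m-1), step(0)=2. Closed form: (2+1)·2^3 - 1 = 23.

Answer: 23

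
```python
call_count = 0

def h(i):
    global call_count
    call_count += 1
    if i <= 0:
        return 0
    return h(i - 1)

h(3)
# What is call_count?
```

Linear recursion stepping by 1: 4 calls from i=3 down to ≤0.

Answer: 4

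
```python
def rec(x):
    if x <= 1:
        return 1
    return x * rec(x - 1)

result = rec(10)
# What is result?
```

rec(10) = 10 * 9 * 8 * 7 * 6 * 5 * 4 * 3 * 2 * 1 = 3628800

Answer: 3628800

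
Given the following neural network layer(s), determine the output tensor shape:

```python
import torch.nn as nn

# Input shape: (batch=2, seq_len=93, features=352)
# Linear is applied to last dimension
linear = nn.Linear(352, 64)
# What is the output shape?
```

Input: (2, 93, 352) -> Output: (2, 93, 64)

Answer: (2, 93, 64)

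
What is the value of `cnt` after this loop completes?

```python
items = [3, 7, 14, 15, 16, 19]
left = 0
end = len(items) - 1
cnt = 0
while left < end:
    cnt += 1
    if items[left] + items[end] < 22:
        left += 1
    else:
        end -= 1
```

Steps to find pair summing to 22
`cnt` takes the values: 0 → 1 → 2 → 3 → 4 → 5

Answer: 5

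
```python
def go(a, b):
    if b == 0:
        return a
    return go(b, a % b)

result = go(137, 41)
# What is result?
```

go(137, 41) -> go(41, 14) -> go(14, 13) -> go(13, 1) -> go(1, 0) -> 1

Answer: 1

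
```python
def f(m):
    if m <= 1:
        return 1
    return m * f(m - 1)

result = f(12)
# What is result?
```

f(12) = 12 * 11 * 10 * 9 * 8 * 7 * 6 * 5 * 4 * 3 * 2 * 1 = 479001600

Answer: 479001600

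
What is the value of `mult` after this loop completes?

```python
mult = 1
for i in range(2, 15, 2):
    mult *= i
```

Product of even numbers 2 to 14
`mult` takes the values: 1 → 2 → 8 → 48 → 384 → 3840 → 46080 → 645120

Answer: 645120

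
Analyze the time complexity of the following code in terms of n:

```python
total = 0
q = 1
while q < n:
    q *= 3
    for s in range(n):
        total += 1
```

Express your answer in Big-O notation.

Each loop level contributes: log n × n. Multiplying the contributions gives O(n log n).

Answer: O(n log n)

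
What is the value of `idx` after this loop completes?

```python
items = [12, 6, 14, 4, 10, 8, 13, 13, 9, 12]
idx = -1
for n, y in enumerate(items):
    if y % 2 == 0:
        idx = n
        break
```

First even number index in [12, 6, 14, 4, 10, 8, 13, 13, 9, 12]
`idx` takes the values: -1 → 0

Answer: 0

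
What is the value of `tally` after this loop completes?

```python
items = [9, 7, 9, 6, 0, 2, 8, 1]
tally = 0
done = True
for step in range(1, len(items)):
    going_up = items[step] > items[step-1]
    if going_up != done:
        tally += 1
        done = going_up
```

Count direction changes in [9, 7, 9, 6, 0, 2, 8, 1]
`tally` takes the values: 0 → 1 → 2 → 3 → 4 → 5

Answer: 5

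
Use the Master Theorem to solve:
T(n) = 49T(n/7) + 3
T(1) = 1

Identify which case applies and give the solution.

a=49, b=7, f(n)=3. log_7(49) = 2. Since c=0 < 2, Case 1 applies: T(n) = Θ(n^log_b(a)) = O(n^2).

Answer: O(n^2) - Case 1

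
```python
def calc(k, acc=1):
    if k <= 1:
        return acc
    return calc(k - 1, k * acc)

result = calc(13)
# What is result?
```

Accumulator trace (n, acc): (13, 1) -> (12, 13) -> (11, 156) -> (10, 1716) -> (9, 17160) -> (8, 154440) -> (7, 1235520) -> (6, 8648640) -> (5, 51891840) -> (4, 259459200) -> (3, 1037836800) -> (2, 3113510400) -> (1, 6227020800) -> return 6227020800

Answer: 6227020800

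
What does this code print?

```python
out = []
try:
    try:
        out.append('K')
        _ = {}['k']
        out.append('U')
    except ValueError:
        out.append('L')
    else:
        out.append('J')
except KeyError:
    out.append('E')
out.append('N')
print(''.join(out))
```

Execution trace: 'K' (try body) → 'E' (outer except KeyError) → 'N' (after the try/except). Output: KEN

Answer: KEN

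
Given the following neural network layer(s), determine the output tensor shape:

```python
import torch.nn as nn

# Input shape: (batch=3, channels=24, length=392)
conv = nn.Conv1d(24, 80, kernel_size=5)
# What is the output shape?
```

Input: (3, 24, 392) -> Output: (3, 80, 388)

Answer: (3, 80, 388)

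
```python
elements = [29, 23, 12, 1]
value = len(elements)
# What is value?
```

Trace:
`elements = [29, 23, 12, 1]` → elements = [29, 23, 12, 1]
`value = len(elements)` → value = 4
So value = 4

Answer: 4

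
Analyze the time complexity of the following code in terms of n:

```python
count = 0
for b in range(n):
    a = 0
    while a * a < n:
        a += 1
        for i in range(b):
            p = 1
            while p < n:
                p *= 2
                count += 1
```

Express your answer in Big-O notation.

Each loop level contributes: n × √n × n × log n. Multiplying the contributions gives O(n^2√n log n).

Answer: O(n^2√n log n)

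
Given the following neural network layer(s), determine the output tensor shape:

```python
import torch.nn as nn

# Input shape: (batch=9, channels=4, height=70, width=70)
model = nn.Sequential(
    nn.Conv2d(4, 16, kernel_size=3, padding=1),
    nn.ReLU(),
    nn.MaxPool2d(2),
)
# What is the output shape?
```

Input: (9, 4, 70, 70) -> after Conv2d: (9, 16, 70, 70) -> after ReLU: (9, 16, 70, 70) -> Output: (9, 16, 35, 35)

Answer: (9, 16, 35, 35)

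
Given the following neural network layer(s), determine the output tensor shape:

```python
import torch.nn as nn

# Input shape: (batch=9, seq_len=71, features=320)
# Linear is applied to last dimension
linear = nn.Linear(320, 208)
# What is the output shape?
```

Input: (9, 71, 320) -> Output: (9, 71, 208)

Answer: (9, 71, 208)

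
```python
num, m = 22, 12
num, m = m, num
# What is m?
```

Trace:
`num, m = 22, 12` → num = 22; m = 12
`num, m = m, num` → num = 12; m = 22
So m = 22

Answer: 22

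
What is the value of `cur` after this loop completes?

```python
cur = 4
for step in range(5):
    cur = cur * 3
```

Multiply by 3, 5 times: 4 * 3^5 = 972
`cur` takes the values: 4 → 12 → 36 → 108 → 324 → 972

Answer: 972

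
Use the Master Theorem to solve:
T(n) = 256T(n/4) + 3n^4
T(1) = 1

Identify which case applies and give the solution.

a=256, b=4, f(n)=3n^4. log_4(256) = 4. Since c=4 = 4, Case 2 applies: T(n) = Θ(n^log_b(a) · log n) = O(n^4 log n).

Answer: O(n^4 log n) - Case 2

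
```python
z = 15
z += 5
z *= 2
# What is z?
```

Trace:
`z = 15` → z = 15
`z += 5` → z = 20
`z *= 2` → z = 40
So z = 40

Answer: 40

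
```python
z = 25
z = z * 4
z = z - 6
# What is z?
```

Trace:
`z = 25` → z = 25
`z = z * 4` → z = 100
`z = z - 6` → z = 94
So z = 94

Answer: 94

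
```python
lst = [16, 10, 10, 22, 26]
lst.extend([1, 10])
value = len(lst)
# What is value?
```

Trace:
`lst = [16, 10, 10, 22, 26]` → lst = [16, 10, 10, 22, 26]
`lst.extend([1, 10])` → lst = [16, 10, 10, 22, 26, 1, 10]
`value = len(lst)` → value = 7
So value = 7

Answer: 7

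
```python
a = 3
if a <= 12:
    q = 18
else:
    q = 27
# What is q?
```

Trace:
`a = 3` → a = 3
`if a <= 12: ...` → a <= 12 is True → q = 18
So q = 18

Answer: 18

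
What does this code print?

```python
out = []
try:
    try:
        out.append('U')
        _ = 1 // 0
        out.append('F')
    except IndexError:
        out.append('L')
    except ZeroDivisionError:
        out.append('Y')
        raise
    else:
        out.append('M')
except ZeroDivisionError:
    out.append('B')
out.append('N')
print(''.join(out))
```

Execution trace: 'U' (inner try body) → 'Y' (inner except ZeroDivisionError) → 'B' (outer except ZeroDivisionError) → 'N' (after the try/except). Output: UYBN

Answer: UYBN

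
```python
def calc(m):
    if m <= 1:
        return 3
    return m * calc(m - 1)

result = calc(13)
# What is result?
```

calc(13) = 13 * 12 * 11 * 10 * 9 * 8 * 7 * 6 * 5 * 4 * 3 * 2 * 3 = 18681062400

Answer: 18681062400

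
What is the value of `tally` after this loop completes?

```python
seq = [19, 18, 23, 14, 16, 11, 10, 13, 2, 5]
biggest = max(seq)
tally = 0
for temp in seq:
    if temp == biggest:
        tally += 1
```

Count of max value 23 in [19, 18, 23, 14, 16, 11, 10, 13, 2, 5]
`tally` takes the values: 0 → 1

Answer: 1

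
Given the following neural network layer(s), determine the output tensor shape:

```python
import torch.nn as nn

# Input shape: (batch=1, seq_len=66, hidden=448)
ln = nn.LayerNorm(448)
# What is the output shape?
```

Input: (1, 66, 448) -> Output: (1, 66, 448)

Answer: (1, 66, 448)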